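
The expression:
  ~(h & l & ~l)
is always true.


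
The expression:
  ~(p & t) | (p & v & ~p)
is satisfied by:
  {p: False, t: False}
  {t: True, p: False}
  {p: True, t: False}


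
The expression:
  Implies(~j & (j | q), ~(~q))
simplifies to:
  True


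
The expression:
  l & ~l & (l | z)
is never true.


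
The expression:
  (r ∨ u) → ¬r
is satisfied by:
  {r: False}


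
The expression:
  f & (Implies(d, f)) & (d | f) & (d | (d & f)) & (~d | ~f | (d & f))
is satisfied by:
  {d: True, f: True}


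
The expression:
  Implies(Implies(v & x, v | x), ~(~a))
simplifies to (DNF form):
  a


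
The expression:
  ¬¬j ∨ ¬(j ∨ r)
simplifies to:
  j ∨ ¬r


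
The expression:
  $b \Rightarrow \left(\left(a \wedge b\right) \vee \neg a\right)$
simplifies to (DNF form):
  $\text{True}$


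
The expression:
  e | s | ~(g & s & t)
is always true.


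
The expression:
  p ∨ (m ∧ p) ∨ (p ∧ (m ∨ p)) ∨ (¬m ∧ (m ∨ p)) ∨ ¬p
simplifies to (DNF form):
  True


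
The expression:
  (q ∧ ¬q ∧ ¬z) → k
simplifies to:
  True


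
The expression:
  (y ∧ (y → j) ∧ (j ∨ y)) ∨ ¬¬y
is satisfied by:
  {y: True}


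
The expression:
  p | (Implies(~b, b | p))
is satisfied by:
  {b: True, p: True}
  {b: True, p: False}
  {p: True, b: False}


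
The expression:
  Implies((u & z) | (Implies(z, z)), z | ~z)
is always true.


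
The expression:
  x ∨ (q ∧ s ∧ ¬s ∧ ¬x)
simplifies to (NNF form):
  x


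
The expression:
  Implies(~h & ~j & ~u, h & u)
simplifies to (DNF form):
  h | j | u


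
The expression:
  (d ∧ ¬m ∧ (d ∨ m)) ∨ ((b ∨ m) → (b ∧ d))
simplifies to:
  (b ∧ d) ∨ (¬b ∧ ¬m)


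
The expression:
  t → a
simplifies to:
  a ∨ ¬t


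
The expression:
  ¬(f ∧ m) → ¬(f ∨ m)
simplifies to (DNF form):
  (f ∧ m) ∨ (¬f ∧ ¬m)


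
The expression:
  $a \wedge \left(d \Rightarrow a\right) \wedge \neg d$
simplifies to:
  $a \wedge \neg d$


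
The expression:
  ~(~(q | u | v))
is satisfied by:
  {q: True, v: True, u: True}
  {q: True, v: True, u: False}
  {q: True, u: True, v: False}
  {q: True, u: False, v: False}
  {v: True, u: True, q: False}
  {v: True, u: False, q: False}
  {u: True, v: False, q: False}


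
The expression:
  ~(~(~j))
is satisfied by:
  {j: False}


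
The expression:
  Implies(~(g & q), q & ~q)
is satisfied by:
  {g: True, q: True}


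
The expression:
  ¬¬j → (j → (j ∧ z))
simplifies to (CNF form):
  z ∨ ¬j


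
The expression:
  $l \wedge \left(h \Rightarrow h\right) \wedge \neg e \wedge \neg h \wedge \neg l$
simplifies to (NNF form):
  $\text{False}$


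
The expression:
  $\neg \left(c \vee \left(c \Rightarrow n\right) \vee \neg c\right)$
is never true.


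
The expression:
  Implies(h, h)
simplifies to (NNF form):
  True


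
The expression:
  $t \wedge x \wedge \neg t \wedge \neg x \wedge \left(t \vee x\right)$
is never true.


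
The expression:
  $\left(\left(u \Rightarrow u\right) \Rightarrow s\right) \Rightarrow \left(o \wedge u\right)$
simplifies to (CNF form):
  $\left(o \vee \neg s\right) \wedge \left(u \vee \neg s\right)$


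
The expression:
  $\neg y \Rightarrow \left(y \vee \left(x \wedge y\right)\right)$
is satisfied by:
  {y: True}


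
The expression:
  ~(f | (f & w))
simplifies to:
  ~f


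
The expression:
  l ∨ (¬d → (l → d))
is always true.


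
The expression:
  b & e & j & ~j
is never true.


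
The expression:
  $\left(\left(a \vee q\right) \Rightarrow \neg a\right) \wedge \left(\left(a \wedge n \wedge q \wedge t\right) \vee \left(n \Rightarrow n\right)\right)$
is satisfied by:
  {a: False}


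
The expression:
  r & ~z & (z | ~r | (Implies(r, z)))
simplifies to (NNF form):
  False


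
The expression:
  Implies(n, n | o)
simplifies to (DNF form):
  True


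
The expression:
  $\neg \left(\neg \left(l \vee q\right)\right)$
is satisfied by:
  {q: True, l: True}
  {q: True, l: False}
  {l: True, q: False}


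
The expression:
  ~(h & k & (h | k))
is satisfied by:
  {h: False, k: False}
  {k: True, h: False}
  {h: True, k: False}


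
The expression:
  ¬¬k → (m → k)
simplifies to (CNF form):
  True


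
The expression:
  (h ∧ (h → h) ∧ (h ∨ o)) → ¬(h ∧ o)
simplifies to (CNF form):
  ¬h ∨ ¬o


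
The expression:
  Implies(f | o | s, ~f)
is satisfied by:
  {f: False}


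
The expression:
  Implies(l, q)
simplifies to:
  q | ~l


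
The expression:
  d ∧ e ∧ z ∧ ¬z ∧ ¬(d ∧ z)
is never true.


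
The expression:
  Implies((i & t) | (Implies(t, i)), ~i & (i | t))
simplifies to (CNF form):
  t & ~i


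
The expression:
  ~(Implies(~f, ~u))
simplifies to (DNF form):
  u & ~f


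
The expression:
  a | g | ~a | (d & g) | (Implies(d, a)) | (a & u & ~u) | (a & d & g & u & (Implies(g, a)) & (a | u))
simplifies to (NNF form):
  True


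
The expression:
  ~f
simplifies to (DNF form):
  ~f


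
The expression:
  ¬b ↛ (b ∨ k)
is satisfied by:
  {k: False, b: False}


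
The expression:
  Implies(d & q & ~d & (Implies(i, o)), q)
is always true.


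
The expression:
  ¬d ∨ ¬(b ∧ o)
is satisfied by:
  {o: False, d: False, b: False}
  {b: True, o: False, d: False}
  {d: True, o: False, b: False}
  {b: True, d: True, o: False}
  {o: True, b: False, d: False}
  {b: True, o: True, d: False}
  {d: True, o: True, b: False}


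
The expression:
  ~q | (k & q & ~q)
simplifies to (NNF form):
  ~q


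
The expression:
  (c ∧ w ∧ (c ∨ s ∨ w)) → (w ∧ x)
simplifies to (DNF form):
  x ∨ ¬c ∨ ¬w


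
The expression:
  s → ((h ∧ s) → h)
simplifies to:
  True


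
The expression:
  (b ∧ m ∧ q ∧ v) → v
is always true.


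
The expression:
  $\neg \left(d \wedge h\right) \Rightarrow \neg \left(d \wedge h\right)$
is always true.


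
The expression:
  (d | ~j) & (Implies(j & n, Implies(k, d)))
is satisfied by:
  {d: True, j: False}
  {j: False, d: False}
  {j: True, d: True}


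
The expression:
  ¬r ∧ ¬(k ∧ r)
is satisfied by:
  {r: False}


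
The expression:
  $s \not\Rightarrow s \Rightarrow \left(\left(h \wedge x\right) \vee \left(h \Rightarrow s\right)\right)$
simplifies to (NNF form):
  $\text{True}$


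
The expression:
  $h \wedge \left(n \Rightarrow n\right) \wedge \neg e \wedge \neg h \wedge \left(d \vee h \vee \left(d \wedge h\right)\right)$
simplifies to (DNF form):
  $\text{False}$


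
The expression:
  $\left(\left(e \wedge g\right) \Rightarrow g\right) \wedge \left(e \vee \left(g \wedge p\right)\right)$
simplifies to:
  $e \vee \left(g \wedge p\right)$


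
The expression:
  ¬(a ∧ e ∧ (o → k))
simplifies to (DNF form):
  (o ∧ ¬k) ∨ ¬a ∨ ¬e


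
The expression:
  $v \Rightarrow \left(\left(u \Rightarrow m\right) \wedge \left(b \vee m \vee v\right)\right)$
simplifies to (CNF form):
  $m \vee \neg u \vee \neg v$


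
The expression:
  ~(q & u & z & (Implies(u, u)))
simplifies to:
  ~q | ~u | ~z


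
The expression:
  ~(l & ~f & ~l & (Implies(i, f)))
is always true.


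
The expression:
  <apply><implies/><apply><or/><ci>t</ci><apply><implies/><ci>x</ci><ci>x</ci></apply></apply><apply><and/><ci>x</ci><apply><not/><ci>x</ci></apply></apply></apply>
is never true.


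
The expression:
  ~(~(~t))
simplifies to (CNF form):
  ~t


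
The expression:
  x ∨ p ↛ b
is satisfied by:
  {x: True, p: True, b: False}
  {x: True, p: False, b: False}
  {x: True, b: True, p: True}
  {x: True, b: True, p: False}
  {p: True, b: False, x: False}


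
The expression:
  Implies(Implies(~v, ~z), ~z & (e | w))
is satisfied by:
  {w: True, e: True, z: False, v: False}
  {w: True, e: False, z: False, v: False}
  {e: True, v: False, w: False, z: False}
  {v: True, w: True, e: True, z: False}
  {v: True, w: True, e: False, z: False}
  {v: True, e: True, w: False, z: False}
  {z: True, w: True, e: True, v: False}
  {z: True, w: True, e: False, v: False}
  {z: True, e: True, w: False, v: False}
  {z: True, e: False, w: False, v: False}


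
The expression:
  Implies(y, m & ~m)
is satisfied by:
  {y: False}


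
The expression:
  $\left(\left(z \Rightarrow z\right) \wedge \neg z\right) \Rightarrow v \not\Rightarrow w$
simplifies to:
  $z \vee \left(v \wedge \neg w\right)$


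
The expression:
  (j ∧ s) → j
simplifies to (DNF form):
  True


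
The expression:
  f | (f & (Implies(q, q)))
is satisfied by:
  {f: True}


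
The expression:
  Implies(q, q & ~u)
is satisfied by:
  {u: False, q: False}
  {q: True, u: False}
  {u: True, q: False}


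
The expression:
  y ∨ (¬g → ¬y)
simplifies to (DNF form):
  True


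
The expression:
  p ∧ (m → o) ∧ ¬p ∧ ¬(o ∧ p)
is never true.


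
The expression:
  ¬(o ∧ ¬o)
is always true.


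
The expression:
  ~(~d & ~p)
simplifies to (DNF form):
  d | p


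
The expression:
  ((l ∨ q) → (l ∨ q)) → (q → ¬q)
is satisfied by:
  {q: False}


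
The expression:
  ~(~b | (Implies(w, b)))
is never true.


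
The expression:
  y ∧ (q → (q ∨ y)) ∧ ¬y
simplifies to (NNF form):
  False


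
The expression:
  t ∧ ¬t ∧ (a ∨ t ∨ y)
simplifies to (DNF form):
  False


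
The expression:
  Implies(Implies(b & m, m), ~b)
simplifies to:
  ~b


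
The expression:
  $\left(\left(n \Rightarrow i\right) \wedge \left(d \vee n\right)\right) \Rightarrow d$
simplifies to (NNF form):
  $d \vee \neg i \vee \neg n$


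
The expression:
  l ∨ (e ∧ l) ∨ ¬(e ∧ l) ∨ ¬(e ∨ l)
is always true.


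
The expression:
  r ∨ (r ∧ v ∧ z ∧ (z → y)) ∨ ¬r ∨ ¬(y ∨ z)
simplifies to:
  True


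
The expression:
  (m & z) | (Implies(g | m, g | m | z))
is always true.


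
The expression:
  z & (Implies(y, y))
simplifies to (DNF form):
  z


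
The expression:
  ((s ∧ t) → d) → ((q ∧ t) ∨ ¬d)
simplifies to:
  (q ∧ t) ∨ ¬d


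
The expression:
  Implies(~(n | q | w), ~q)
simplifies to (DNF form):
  True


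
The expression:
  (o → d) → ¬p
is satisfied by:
  {o: True, d: False, p: False}
  {d: False, p: False, o: False}
  {o: True, d: True, p: False}
  {d: True, o: False, p: False}
  {p: True, o: True, d: False}


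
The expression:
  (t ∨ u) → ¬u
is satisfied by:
  {u: False}


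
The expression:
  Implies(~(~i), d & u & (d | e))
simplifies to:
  ~i | (d & u)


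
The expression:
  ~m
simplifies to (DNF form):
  ~m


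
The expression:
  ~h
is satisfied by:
  {h: False}


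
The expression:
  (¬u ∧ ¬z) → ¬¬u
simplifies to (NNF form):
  u ∨ z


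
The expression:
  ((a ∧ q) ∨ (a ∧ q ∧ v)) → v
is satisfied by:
  {v: True, a: False, q: False}
  {v: False, a: False, q: False}
  {q: True, v: True, a: False}
  {q: True, v: False, a: False}
  {a: True, v: True, q: False}
  {a: True, v: False, q: False}
  {a: True, q: True, v: True}


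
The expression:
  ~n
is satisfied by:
  {n: False}


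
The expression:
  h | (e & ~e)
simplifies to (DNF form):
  h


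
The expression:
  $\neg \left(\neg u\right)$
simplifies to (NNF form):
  $u$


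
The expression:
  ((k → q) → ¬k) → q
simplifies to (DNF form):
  q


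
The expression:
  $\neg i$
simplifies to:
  $\neg i$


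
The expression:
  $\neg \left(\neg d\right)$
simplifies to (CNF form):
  $d$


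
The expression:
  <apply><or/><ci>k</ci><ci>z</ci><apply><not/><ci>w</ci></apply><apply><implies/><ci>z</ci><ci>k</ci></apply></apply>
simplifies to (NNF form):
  <true/>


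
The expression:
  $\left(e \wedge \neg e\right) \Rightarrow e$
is always true.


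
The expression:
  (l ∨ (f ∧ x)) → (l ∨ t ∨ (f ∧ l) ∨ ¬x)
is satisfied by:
  {t: True, l: True, x: False, f: False}
  {t: True, l: False, x: False, f: False}
  {l: True, f: False, t: False, x: False}
  {f: False, l: False, t: False, x: False}
  {f: True, t: True, l: True, x: False}
  {f: True, t: True, l: False, x: False}
  {f: True, l: True, t: False, x: False}
  {f: True, l: False, t: False, x: False}
  {x: True, t: True, l: True, f: False}
  {x: True, t: True, l: False, f: False}
  {x: True, l: True, t: False, f: False}
  {x: True, l: False, t: False, f: False}
  {f: True, x: True, t: True, l: True}
  {f: True, x: True, t: True, l: False}
  {f: True, x: True, l: True, t: False}


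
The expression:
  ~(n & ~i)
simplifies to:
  i | ~n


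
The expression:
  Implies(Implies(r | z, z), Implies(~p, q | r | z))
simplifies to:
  p | q | r | z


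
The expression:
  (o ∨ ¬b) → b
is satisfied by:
  {b: True}


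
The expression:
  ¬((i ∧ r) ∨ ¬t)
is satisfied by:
  {t: True, i: False, r: False}
  {t: True, r: True, i: False}
  {t: True, i: True, r: False}


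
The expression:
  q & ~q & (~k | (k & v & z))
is never true.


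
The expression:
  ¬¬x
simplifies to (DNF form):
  x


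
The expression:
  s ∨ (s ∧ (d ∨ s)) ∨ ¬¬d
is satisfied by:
  {d: True, s: True}
  {d: True, s: False}
  {s: True, d: False}


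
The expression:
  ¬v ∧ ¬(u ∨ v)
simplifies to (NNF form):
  ¬u ∧ ¬v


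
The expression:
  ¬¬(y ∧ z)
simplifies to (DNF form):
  y ∧ z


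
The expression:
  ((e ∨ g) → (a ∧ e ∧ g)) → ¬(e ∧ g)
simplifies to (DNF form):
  ¬a ∨ ¬e ∨ ¬g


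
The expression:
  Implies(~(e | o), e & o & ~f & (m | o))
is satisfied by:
  {o: True, e: True}
  {o: True, e: False}
  {e: True, o: False}


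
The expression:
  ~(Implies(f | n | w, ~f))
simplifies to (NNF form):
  f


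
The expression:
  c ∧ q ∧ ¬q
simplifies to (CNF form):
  False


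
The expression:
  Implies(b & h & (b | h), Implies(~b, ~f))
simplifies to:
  True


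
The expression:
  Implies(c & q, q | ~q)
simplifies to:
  True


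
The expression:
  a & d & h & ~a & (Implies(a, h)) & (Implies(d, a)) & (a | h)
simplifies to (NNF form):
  False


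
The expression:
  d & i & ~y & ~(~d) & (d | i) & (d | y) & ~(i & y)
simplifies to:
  d & i & ~y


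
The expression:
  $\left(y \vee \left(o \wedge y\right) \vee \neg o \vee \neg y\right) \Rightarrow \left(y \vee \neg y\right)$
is always true.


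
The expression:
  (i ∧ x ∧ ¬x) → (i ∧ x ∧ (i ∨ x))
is always true.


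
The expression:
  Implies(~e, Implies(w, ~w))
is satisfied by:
  {e: True, w: False}
  {w: False, e: False}
  {w: True, e: True}


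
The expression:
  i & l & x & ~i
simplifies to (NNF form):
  False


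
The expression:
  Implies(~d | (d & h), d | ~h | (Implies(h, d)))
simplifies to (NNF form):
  d | ~h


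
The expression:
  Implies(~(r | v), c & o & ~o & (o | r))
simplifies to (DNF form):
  r | v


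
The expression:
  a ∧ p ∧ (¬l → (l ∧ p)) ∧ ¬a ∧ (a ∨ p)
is never true.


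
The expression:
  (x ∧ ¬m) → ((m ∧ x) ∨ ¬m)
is always true.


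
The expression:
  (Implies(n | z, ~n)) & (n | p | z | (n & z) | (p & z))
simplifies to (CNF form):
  ~n & (p | z)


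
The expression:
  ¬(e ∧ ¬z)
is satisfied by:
  {z: True, e: False}
  {e: False, z: False}
  {e: True, z: True}


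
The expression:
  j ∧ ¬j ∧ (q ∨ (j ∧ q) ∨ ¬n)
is never true.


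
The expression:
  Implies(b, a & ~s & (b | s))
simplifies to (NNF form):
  ~b | (a & ~s)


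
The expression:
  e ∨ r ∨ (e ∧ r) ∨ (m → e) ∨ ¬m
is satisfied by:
  {r: True, e: True, m: False}
  {r: True, m: False, e: False}
  {e: True, m: False, r: False}
  {e: False, m: False, r: False}
  {r: True, e: True, m: True}
  {r: True, m: True, e: False}
  {e: True, m: True, r: False}


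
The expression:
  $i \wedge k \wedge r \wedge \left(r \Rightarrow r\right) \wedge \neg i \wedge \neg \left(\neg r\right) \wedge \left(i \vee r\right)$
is never true.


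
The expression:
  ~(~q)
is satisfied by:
  {q: True}


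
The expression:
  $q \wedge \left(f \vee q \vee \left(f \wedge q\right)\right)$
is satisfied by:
  {q: True}


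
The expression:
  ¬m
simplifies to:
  ¬m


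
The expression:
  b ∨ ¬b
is always true.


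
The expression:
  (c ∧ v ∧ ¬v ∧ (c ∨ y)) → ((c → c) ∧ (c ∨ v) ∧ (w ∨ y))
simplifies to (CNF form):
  True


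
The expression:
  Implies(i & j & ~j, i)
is always true.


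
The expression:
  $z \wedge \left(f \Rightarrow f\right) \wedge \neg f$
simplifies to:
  $z \wedge \neg f$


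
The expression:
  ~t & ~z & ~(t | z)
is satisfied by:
  {z: False, t: False}


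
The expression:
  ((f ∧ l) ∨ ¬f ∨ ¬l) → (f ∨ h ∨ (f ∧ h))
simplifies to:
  f ∨ h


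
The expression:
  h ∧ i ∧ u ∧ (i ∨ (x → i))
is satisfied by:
  {h: True, i: True, u: True}


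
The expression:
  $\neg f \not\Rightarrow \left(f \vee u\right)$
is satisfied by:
  {u: False, f: False}


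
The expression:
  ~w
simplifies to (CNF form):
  ~w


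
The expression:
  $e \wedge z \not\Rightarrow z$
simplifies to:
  $\text{False}$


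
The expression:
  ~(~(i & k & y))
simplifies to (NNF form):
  i & k & y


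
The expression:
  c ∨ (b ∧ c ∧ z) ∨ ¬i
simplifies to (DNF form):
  c ∨ ¬i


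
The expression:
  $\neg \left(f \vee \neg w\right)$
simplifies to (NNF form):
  $w \wedge \neg f$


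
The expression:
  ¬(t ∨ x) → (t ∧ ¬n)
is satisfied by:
  {x: True, t: True}
  {x: True, t: False}
  {t: True, x: False}


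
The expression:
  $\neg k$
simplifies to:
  $\neg k$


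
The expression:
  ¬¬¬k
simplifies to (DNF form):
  ¬k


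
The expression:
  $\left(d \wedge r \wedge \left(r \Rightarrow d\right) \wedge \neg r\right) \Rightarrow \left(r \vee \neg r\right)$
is always true.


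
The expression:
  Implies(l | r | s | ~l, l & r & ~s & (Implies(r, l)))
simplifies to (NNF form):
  l & r & ~s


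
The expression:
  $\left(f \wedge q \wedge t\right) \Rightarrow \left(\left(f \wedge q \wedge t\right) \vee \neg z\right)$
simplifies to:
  $\text{True}$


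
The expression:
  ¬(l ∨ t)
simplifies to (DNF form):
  ¬l ∧ ¬t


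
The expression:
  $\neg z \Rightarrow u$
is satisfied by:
  {z: True, u: True}
  {z: True, u: False}
  {u: True, z: False}


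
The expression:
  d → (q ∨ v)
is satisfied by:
  {q: True, v: True, d: False}
  {q: True, v: False, d: False}
  {v: True, q: False, d: False}
  {q: False, v: False, d: False}
  {d: True, q: True, v: True}
  {d: True, q: True, v: False}
  {d: True, v: True, q: False}


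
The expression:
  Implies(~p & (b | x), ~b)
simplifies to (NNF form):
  p | ~b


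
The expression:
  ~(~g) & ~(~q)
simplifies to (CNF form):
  g & q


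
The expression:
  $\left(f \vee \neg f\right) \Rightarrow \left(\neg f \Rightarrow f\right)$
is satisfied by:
  {f: True}


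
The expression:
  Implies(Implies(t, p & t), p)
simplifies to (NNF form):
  p | t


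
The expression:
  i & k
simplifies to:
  i & k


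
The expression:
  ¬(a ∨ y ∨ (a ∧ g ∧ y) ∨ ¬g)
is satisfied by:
  {g: True, y: False, a: False}


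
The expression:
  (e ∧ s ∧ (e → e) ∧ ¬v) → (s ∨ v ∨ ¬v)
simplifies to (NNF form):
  True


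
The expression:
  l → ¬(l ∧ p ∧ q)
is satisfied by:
  {l: False, q: False, p: False}
  {p: True, l: False, q: False}
  {q: True, l: False, p: False}
  {p: True, q: True, l: False}
  {l: True, p: False, q: False}
  {p: True, l: True, q: False}
  {q: True, l: True, p: False}


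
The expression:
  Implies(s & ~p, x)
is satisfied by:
  {x: True, p: True, s: False}
  {x: True, s: False, p: False}
  {p: True, s: False, x: False}
  {p: False, s: False, x: False}
  {x: True, p: True, s: True}
  {x: True, s: True, p: False}
  {p: True, s: True, x: False}


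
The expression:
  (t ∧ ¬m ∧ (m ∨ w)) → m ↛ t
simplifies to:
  m ∨ ¬t ∨ ¬w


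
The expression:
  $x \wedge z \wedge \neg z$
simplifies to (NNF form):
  $\text{False}$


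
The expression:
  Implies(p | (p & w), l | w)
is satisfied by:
  {l: True, w: True, p: False}
  {l: True, p: False, w: False}
  {w: True, p: False, l: False}
  {w: False, p: False, l: False}
  {l: True, w: True, p: True}
  {l: True, p: True, w: False}
  {w: True, p: True, l: False}


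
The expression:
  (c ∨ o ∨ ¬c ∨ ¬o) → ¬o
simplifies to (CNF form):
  ¬o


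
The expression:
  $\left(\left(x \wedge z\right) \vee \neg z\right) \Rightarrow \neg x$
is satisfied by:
  {x: False}


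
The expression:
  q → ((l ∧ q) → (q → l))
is always true.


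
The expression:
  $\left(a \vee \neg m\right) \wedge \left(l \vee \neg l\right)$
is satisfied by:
  {a: True, m: False}
  {m: False, a: False}
  {m: True, a: True}


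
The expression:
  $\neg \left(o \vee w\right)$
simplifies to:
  $\neg o \wedge \neg w$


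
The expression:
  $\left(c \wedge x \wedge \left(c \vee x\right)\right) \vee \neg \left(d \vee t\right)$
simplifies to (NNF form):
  $\left(c \vee \neg d\right) \wedge \left(c \vee \neg t\right) \wedge \left(x \vee \neg d\right) \wedge \left(x \vee \neg t\right)$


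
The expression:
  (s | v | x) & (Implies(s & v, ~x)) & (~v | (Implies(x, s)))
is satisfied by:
  {s: True, v: False, x: False}
  {x: True, s: True, v: False}
  {x: True, s: False, v: False}
  {v: True, s: True, x: False}
  {v: True, s: False, x: False}


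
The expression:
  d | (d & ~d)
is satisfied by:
  {d: True}


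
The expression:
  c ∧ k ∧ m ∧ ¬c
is never true.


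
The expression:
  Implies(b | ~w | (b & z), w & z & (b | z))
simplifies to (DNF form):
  (w & z) | (w & ~b)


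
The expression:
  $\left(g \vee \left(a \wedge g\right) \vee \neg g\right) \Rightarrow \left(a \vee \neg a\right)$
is always true.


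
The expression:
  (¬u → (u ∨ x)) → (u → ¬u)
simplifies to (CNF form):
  ¬u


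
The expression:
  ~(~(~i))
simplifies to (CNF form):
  ~i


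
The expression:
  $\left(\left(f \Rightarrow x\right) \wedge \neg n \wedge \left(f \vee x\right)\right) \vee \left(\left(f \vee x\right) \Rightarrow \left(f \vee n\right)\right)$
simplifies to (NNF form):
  $\text{True}$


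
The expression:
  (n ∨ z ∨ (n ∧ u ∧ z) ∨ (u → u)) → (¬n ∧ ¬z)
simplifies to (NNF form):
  ¬n ∧ ¬z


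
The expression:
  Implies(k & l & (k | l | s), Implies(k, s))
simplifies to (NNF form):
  s | ~k | ~l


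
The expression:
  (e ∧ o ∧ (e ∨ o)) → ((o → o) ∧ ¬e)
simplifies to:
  ¬e ∨ ¬o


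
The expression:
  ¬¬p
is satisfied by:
  {p: True}


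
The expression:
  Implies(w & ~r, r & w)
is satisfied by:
  {r: True, w: False}
  {w: False, r: False}
  {w: True, r: True}


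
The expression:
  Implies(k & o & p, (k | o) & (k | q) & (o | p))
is always true.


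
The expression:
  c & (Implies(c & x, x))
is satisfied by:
  {c: True}


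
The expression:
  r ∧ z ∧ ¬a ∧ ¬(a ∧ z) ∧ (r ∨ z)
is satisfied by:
  {z: True, r: True, a: False}


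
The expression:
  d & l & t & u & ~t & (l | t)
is never true.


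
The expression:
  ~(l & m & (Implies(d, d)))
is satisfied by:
  {l: False, m: False}
  {m: True, l: False}
  {l: True, m: False}


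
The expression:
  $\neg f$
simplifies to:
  $\neg f$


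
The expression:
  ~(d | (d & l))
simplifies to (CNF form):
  ~d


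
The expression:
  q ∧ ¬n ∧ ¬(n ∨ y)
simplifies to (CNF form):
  q ∧ ¬n ∧ ¬y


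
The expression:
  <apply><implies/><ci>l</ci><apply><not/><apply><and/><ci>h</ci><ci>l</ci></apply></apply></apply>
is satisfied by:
  {l: False, h: False}
  {h: True, l: False}
  {l: True, h: False}


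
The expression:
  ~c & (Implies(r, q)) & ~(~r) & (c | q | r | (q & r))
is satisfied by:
  {r: True, q: True, c: False}


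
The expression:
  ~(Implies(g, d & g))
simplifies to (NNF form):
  g & ~d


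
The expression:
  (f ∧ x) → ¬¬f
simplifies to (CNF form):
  True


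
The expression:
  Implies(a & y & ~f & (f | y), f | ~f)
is always true.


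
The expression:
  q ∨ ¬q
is always true.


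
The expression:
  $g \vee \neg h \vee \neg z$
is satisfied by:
  {g: True, h: False, z: False}
  {h: False, z: False, g: False}
  {g: True, z: True, h: False}
  {z: True, h: False, g: False}
  {g: True, h: True, z: False}
  {h: True, g: False, z: False}
  {g: True, z: True, h: True}


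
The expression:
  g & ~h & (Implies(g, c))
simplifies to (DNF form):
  c & g & ~h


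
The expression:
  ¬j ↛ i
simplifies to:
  i ∨ ¬j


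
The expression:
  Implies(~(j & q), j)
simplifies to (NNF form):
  j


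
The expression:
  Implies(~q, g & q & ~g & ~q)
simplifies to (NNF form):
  q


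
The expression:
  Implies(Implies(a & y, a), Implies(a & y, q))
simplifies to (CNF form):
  q | ~a | ~y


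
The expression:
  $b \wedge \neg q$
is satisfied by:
  {b: True, q: False}


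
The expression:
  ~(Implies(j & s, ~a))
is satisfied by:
  {a: True, j: True, s: True}


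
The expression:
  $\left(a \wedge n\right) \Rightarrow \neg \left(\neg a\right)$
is always true.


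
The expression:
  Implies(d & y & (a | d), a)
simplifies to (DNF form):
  a | ~d | ~y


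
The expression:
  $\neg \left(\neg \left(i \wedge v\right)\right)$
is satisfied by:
  {i: True, v: True}


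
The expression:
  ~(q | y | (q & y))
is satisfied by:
  {q: False, y: False}


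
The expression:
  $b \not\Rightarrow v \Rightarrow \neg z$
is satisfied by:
  {v: True, z: False, b: False}
  {v: False, z: False, b: False}
  {b: True, v: True, z: False}
  {b: True, v: False, z: False}
  {z: True, v: True, b: False}
  {z: True, v: False, b: False}
  {z: True, b: True, v: True}


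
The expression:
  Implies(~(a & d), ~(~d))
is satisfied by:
  {d: True}


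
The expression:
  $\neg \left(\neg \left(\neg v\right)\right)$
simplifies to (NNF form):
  $\neg v$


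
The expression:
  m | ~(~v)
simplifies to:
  m | v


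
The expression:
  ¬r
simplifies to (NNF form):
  ¬r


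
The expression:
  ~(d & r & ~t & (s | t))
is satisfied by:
  {t: True, s: False, d: False, r: False}
  {r: False, s: False, t: False, d: False}
  {r: True, t: True, s: False, d: False}
  {r: True, s: False, t: False, d: False}
  {d: True, t: True, r: False, s: False}
  {d: True, r: False, s: False, t: False}
  {d: True, r: True, t: True, s: False}
  {d: True, r: True, s: False, t: False}
  {t: True, s: True, d: False, r: False}
  {s: True, d: False, t: False, r: False}
  {r: True, s: True, t: True, d: False}
  {r: True, s: True, d: False, t: False}
  {t: True, s: True, d: True, r: False}
  {s: True, d: True, r: False, t: False}
  {r: True, s: True, d: True, t: True}


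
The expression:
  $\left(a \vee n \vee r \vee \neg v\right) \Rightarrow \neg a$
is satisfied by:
  {a: False}


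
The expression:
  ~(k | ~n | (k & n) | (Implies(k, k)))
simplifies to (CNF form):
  False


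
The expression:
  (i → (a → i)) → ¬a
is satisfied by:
  {a: False}


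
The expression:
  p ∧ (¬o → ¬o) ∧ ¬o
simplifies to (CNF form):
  p ∧ ¬o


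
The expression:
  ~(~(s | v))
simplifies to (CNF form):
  s | v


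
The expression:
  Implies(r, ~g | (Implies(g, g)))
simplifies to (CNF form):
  True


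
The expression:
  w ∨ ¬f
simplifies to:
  w ∨ ¬f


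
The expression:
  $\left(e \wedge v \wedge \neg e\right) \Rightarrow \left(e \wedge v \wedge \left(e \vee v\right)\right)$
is always true.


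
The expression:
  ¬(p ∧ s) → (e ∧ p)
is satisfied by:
  {p: True, e: True, s: True}
  {p: True, e: True, s: False}
  {p: True, s: True, e: False}


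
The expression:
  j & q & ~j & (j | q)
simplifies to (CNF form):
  False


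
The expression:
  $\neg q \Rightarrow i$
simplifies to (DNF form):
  $i \vee q$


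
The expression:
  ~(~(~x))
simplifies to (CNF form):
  ~x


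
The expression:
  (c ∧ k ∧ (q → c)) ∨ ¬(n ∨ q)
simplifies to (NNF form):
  (c ∨ ¬n) ∧ (c ∨ ¬q) ∧ (k ∨ ¬n) ∧ (k ∨ ¬q)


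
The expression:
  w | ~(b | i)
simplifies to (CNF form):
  (w | ~b) & (w | ~i)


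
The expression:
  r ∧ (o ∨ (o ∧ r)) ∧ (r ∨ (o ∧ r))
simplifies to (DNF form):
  o ∧ r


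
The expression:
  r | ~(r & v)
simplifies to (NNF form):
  True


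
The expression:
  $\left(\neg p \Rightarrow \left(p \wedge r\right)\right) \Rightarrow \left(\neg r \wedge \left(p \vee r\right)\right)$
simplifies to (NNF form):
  $\neg p \vee \neg r$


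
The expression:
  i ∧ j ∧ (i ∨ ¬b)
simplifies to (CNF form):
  i ∧ j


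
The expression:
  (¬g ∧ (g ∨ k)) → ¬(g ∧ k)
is always true.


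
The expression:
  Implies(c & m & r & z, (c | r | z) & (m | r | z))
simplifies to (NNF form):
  True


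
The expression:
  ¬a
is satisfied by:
  {a: False}


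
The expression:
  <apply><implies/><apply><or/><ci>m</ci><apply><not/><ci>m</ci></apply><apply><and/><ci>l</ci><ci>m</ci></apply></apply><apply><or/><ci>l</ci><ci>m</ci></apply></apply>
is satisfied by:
  {m: True, l: True}
  {m: True, l: False}
  {l: True, m: False}


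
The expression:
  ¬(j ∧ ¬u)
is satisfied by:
  {u: True, j: False}
  {j: False, u: False}
  {j: True, u: True}


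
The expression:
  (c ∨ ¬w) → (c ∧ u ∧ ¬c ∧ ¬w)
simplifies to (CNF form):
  w ∧ ¬c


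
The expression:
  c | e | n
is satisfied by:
  {n: True, c: True, e: True}
  {n: True, c: True, e: False}
  {n: True, e: True, c: False}
  {n: True, e: False, c: False}
  {c: True, e: True, n: False}
  {c: True, e: False, n: False}
  {e: True, c: False, n: False}


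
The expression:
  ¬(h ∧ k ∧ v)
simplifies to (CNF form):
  ¬h ∨ ¬k ∨ ¬v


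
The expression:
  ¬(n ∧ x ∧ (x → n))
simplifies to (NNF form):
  ¬n ∨ ¬x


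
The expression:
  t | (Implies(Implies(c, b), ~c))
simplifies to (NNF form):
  t | ~b | ~c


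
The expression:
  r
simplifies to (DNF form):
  r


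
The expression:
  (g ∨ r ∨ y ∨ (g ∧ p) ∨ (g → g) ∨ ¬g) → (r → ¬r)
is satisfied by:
  {r: False}


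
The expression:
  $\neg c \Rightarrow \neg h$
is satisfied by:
  {c: True, h: False}
  {h: False, c: False}
  {h: True, c: True}


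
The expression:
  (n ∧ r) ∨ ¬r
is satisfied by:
  {n: True, r: False}
  {r: False, n: False}
  {r: True, n: True}


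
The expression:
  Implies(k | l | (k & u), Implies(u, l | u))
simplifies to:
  True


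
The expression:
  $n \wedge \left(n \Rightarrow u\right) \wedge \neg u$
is never true.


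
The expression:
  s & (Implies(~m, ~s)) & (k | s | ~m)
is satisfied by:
  {m: True, s: True}


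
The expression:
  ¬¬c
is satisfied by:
  {c: True}


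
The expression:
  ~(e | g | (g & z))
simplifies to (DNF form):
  ~e & ~g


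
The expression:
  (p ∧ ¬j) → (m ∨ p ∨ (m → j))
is always true.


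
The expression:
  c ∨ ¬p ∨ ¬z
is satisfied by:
  {c: True, p: False, z: False}
  {p: False, z: False, c: False}
  {c: True, z: True, p: False}
  {z: True, p: False, c: False}
  {c: True, p: True, z: False}
  {p: True, c: False, z: False}
  {c: True, z: True, p: True}


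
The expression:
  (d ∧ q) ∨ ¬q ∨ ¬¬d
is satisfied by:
  {d: True, q: False}
  {q: False, d: False}
  {q: True, d: True}


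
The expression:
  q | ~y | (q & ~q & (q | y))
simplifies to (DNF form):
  q | ~y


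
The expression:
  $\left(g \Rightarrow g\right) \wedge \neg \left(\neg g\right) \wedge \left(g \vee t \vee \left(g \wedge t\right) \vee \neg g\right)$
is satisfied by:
  {g: True}


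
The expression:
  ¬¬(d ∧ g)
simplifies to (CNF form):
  d ∧ g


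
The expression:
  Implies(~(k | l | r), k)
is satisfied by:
  {r: True, k: True, l: True}
  {r: True, k: True, l: False}
  {r: True, l: True, k: False}
  {r: True, l: False, k: False}
  {k: True, l: True, r: False}
  {k: True, l: False, r: False}
  {l: True, k: False, r: False}


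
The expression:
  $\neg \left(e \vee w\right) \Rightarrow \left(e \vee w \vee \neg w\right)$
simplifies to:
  $\text{True}$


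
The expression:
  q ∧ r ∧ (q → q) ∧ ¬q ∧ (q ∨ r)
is never true.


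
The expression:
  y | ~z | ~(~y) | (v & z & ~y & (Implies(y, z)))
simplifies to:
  v | y | ~z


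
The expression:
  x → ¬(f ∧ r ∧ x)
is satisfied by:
  {x: False, r: False, f: False}
  {f: True, x: False, r: False}
  {r: True, x: False, f: False}
  {f: True, r: True, x: False}
  {x: True, f: False, r: False}
  {f: True, x: True, r: False}
  {r: True, x: True, f: False}


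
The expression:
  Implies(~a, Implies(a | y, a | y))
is always true.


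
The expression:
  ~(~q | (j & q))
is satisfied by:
  {q: True, j: False}


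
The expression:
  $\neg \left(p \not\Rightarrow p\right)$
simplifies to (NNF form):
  $\text{True}$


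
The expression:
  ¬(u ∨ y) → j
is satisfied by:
  {y: True, u: True, j: True}
  {y: True, u: True, j: False}
  {y: True, j: True, u: False}
  {y: True, j: False, u: False}
  {u: True, j: True, y: False}
  {u: True, j: False, y: False}
  {j: True, u: False, y: False}


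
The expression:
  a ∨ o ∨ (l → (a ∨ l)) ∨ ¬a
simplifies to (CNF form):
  True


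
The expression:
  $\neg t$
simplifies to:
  $\neg t$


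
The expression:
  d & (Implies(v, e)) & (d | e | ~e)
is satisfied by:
  {e: True, d: True, v: False}
  {d: True, v: False, e: False}
  {e: True, v: True, d: True}


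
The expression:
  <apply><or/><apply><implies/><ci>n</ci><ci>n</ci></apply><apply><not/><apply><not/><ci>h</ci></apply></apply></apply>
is always true.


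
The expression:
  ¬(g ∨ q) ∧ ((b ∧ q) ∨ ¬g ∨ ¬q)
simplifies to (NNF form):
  ¬g ∧ ¬q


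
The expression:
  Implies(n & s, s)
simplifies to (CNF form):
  True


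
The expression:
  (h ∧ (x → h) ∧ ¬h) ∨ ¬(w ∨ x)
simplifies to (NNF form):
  ¬w ∧ ¬x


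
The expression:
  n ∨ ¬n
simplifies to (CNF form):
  True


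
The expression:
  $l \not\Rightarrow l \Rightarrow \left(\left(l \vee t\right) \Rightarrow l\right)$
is always true.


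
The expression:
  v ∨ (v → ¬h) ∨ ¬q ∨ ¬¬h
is always true.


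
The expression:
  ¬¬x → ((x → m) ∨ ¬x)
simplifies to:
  m ∨ ¬x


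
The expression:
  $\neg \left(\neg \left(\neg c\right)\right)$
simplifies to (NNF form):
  $\neg c$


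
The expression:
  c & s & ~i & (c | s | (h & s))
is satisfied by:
  {c: True, s: True, i: False}


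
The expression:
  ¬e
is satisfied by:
  {e: False}


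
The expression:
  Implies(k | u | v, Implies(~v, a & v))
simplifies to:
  v | (~k & ~u)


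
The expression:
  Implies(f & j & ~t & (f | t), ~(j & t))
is always true.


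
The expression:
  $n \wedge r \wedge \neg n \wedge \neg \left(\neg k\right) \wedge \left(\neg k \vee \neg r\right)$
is never true.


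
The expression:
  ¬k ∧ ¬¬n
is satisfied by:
  {n: True, k: False}


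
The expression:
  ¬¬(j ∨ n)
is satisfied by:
  {n: True, j: True}
  {n: True, j: False}
  {j: True, n: False}


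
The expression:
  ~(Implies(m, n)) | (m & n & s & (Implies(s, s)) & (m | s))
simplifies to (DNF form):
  (m & s) | (m & ~n)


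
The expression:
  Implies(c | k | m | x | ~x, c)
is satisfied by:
  {c: True}


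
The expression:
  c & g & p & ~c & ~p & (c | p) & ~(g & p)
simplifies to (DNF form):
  False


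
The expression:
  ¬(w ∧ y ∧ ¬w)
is always true.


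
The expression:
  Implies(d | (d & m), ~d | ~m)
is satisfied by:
  {m: False, d: False}
  {d: True, m: False}
  {m: True, d: False}


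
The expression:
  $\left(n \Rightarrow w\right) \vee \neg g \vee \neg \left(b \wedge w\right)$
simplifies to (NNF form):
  $\text{True}$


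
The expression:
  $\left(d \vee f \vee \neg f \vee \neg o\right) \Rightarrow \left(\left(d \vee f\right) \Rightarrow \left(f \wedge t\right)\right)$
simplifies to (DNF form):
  $\left(f \wedge t\right) \vee \left(\neg d \wedge \neg f\right)$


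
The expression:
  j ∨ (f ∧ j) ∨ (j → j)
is always true.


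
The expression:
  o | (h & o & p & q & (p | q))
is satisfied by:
  {o: True}


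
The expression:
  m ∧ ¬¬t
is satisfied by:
  {t: True, m: True}


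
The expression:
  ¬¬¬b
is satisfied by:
  {b: False}


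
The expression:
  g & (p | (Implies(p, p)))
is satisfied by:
  {g: True}


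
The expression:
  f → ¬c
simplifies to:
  ¬c ∨ ¬f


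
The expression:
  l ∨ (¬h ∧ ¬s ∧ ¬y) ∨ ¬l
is always true.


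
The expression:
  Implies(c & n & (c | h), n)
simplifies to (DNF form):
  True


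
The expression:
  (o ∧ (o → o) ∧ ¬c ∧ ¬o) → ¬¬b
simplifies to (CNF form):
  True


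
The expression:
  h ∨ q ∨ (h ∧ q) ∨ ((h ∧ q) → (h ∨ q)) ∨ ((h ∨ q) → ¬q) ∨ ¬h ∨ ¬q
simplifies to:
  True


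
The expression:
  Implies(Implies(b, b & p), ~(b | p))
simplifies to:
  ~p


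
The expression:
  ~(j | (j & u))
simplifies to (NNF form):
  ~j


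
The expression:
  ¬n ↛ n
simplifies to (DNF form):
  True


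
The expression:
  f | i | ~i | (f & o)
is always true.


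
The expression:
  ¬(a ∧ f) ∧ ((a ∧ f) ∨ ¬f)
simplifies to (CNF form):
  ¬f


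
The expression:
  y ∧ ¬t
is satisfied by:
  {y: True, t: False}


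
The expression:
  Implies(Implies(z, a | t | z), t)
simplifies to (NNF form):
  t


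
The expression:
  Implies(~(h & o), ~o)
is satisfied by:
  {h: True, o: False}
  {o: False, h: False}
  {o: True, h: True}


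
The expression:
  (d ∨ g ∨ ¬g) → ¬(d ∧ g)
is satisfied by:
  {g: False, d: False}
  {d: True, g: False}
  {g: True, d: False}


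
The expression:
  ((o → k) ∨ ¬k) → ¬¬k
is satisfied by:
  {k: True}


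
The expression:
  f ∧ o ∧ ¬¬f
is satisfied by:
  {f: True, o: True}


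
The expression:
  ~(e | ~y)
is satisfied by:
  {y: True, e: False}


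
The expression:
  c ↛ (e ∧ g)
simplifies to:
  c ∧ (¬e ∨ ¬g)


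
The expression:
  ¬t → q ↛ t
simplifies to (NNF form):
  q ∨ t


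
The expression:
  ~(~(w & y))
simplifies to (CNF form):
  w & y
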